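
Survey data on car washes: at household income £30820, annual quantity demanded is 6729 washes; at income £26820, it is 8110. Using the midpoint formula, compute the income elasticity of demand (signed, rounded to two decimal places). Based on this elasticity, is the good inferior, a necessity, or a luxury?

%ΔQ = (8110 − 6729)/[( 6729 + 8110)/2] = 1381/7419.5 = 0.186131…
%ΔIncome = (26820 − 30820)/[( 30820 + 26820)/2] = -4000/28820 = -0.138792…
E_income = (1381/7419.5) / (-4000/28820) = -1.3410…
E_income < 0 ⇒ inferior good.

-1.34; inferior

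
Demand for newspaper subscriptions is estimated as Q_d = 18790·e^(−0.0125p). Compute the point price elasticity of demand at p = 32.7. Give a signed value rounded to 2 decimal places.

-0.41

dQ_d/dp = −0.0125·Q_d = -156.07. At p = 32.7, Q_d = 12485.6.
Ed = (dQ_d/dp)·(p/Q_d) = (-156.07) × (32.7/12485.6) = -0.4087…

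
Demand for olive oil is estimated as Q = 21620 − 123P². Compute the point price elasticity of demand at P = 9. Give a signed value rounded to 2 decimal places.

-1.71

dQ/dP = −2·123·P = -2214. At P = 9, Q = 11657.
Ed = (dQ/dP)·(P/Q) = (-2214) × (9/11657) = -1.7093…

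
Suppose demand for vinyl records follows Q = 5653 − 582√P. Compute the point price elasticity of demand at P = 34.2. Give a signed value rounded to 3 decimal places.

-0.757

dQ/dP = −582/(2√P) = -49.76. At P = 34.2, Q = 2249.42.
Ed = (dQ/dP)·(P/Q) = (-49.76) × (34.2/2249.42) = -0.75654…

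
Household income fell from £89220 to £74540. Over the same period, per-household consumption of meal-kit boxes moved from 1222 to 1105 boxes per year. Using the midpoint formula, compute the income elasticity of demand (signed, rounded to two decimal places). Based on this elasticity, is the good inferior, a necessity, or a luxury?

0.56; necessity

%ΔQ = (1105 − 1222)/[( 1222 + 1105)/2] = -117/1163.5 = -0.100558…
%ΔIncome = (74540 − 89220)/[( 89220 + 74540)/2] = -14680/81880 = -0.179286…
E_income = (-117/1163.5) / (-14680/81880) = 0.5608…
0 < E_income < 1 ⇒ normal good, necessity.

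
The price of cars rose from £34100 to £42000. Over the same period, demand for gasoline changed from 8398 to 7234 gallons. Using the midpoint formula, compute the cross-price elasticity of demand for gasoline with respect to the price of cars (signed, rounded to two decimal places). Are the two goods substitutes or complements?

-0.72; complements

%ΔQ_{gasoline} = (7234 − 8398)/avg = -1164/7816 = -0.148925…
%ΔP_{cars} = (42000 − 34100)/avg = 7900/38050 = 0.207621…
E_cross = (-1164/7816) / (7900/38050) = -0.7172…
E_cross < 0 ⇒ the goods are complements.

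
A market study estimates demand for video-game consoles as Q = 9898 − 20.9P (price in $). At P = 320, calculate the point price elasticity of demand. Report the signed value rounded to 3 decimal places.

-2.083

dQ/dP = −20.9. At P = 320, Q = 9898 − 20.9(320) = 3210.
Ed = (dQ/dP)·(P/Q) = −20.9 × (320/3210) = -2.08348…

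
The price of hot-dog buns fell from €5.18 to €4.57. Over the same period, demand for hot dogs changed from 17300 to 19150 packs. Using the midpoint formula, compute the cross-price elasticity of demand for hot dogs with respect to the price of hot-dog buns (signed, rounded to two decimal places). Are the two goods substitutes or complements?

-0.81; complements

%ΔQ_{hot dogs} = (19150 − 17300)/avg = 1850/18225 = 0.101508…
%ΔP_{hot-dog buns} = (4.57 − 5.18)/avg = -0.61/4.875 = -0.125128…
E_cross = (1850/18225) / (-0.61/4.875) = -0.8112…
E_cross < 0 ⇒ the goods are complements.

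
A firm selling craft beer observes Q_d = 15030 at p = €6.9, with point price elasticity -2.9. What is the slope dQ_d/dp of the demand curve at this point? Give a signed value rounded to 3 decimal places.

Ed = (dQ_d/dp)·(p/Q_d) ⇒ dQ_d/dp = Ed·Q_d/p = (-2.9)·15030/6.9 = -6316.95652…

-6316.957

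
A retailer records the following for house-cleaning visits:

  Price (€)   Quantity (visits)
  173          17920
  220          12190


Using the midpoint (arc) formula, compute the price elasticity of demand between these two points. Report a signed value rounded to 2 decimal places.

-1.59

%ΔQ = (12190 − 17920) / [(17920 + 12190)/2] = -5730/15055 = -0.380604…
%ΔP = (220 − 173) / [(173 + 220)/2] = 47/196.5 = 0.239185…
Arc Ed = %ΔQ / %ΔP = (-5730/15055) / (47/196.5) = -1.5912…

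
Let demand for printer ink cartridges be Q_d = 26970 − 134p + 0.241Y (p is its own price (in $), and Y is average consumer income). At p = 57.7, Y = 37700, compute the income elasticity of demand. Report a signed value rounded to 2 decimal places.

At the given values, Q_d = 26970 − 134(57.7) + 0.241(37700) = 28323.9.
∂Q_d/∂Y = 0.241.
E = (0.241) × (37700/28323.9) = 0.3207…

0.32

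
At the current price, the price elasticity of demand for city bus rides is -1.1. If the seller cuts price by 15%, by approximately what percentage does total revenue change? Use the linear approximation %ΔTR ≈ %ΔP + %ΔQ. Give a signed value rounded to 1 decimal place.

%ΔQ ≈ Ed × %ΔP = (-1.1) × (-15%) = +16.5000%
%ΔTR ≈ %ΔP + %ΔQ = (-15%) + (+16.5000%) = +1.5000%

+1.5%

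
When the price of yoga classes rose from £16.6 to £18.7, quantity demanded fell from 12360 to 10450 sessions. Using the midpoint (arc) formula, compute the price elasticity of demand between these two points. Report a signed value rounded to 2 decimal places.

-1.41

%ΔQ = (10450 − 12360) / [(12360 + 10450)/2] = -1910/11405 = -0.167470…
%ΔP = (18.7 − 16.6) / [(16.6 + 18.7)/2] = 2.1/17.65 = 0.118980…
Arc Ed = %ΔQ / %ΔP = (-1910/11405) / (2.1/17.65) = -1.4075…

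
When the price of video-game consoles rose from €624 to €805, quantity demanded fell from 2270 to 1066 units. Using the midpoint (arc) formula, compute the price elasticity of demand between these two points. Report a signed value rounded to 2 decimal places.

%ΔQ = (1066 − 2270) / [(2270 + 1066)/2] = -1204/1668 = -0.721822…
%ΔP = (805 − 624) / [(624 + 805)/2] = 181/714.5 = 0.253324…
Arc Ed = %ΔQ / %ΔP = (-1204/1668) / (181/714.5) = -2.8494…

-2.85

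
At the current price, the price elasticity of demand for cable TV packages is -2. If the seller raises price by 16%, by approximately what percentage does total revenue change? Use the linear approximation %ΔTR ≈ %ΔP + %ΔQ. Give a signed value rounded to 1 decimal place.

%ΔQ ≈ Ed × %ΔP = (-2) × (+16%) = -32.0000%
%ΔTR ≈ %ΔP + %ΔQ = (+16%) + (-32.0000%) = -16.0000%

-16.0%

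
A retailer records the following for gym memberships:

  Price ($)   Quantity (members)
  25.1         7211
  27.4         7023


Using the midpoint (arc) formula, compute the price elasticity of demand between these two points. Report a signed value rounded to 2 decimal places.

-0.30

%ΔQ = (7023 − 7211) / [(7211 + 7023)/2] = -188/7117 = -0.026415…
%ΔP = (27.4 − 25.1) / [(25.1 + 27.4)/2] = 2.3/26.25 = 0.087619…
Arc Ed = %ΔQ / %ΔP = (-188/7117) / (2.3/26.25) = -0.3014…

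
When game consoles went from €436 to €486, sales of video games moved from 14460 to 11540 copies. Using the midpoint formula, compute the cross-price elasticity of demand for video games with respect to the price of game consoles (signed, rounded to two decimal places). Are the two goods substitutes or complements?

%ΔQ_{video games} = (11540 − 14460)/avg = -2920/13000 = -0.224615…
%ΔP_{game consoles} = (486 − 436)/avg = 50/461 = 0.108459…
E_cross = (-2920/13000) / (50/461) = -2.0709…
E_cross < 0 ⇒ the goods are complements.

-2.07; complements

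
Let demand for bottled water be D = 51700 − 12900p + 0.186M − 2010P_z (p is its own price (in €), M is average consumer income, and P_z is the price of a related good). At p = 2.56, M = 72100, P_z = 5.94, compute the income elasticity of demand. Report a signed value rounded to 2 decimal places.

At the given values, D = 51700 − 12900(2.56) + 0.186(72100) − 2010(5.94) = 20147.2.
∂D/∂M = 0.186.
E = (0.186) × (72100/20147.2) = 0.6656…

0.67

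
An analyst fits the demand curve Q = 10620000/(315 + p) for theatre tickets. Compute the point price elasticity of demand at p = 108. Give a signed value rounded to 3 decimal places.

-0.255

dQ/dp = −10620000/(315 + p)² = -59.3532. At p = 108, Q = 25106.4.
Ed = (dQ/dp)·(p/Q) = (-59.3532) × (108/25106.4) = -0.25531…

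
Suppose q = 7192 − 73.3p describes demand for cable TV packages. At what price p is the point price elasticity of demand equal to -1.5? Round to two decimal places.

Ed = −73.3p/(7192 − 73.3p). Set this equal to -1.5:
73.3p = 1.5·(7192 − 73.3p) ⇒ 73.3p(1 + 1.5) = 1.5·7192
p = 1.5·7192 / (73.3·2.5) = 58.8703…

58.87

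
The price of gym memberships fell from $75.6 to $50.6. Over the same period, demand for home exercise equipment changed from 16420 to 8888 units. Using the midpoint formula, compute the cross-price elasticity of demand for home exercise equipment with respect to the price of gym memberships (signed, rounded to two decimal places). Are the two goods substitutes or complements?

%ΔQ_{home exercise equipment} = (8888 − 16420)/avg = -7532/12654 = -0.595226…
%ΔP_{gym memberships} = (50.6 − 75.6)/avg = -25/63.1 = -0.396196…
E_cross = (-7532/12654) / (-25/63.1) = 1.5023…
E_cross > 0 ⇒ the goods are substitutes.

1.50; substitutes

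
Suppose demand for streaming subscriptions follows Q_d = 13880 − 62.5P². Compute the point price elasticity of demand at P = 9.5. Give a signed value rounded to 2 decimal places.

-1.37

dQ_d/dP = −2·62.5·P = -1187.5. At P = 9.5, Q_d = 8239.375.
Ed = (dQ_d/dP)·(P/Q_d) = (-1187.5) × (9.5/8239.375) = -1.3691…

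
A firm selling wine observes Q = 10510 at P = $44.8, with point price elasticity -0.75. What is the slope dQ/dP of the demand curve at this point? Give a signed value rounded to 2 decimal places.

-175.95

Ed = (dQ/dP)·(P/Q) ⇒ dQ/dP = Ed·Q/P = (-0.75)·10510/44.8 = -175.9486…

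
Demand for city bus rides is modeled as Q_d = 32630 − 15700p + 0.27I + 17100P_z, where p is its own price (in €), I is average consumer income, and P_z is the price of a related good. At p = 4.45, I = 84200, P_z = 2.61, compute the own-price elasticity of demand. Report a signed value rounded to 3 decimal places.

-2.319

At the given values, Q_d = 32630 − 15700(4.45) + 0.27(84200) + 17100(2.61) = 30130.
∂Q_d/∂p = −15700.
E = (-15700) × (4.45/30130) = -2.31878…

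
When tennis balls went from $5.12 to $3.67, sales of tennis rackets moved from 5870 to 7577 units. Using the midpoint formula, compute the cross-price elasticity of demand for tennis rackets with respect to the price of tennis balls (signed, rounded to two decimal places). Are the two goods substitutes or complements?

-0.77; complements

%ΔQ_{tennis rackets} = (7577 − 5870)/avg = 1707/6723.5 = 0.253885…
%ΔP_{tennis balls} = (3.67 − 5.12)/avg = -1.45/4.395 = -0.329920…
E_cross = (1707/6723.5) / (-1.45/4.395) = -0.7695…
E_cross < 0 ⇒ the goods are complements.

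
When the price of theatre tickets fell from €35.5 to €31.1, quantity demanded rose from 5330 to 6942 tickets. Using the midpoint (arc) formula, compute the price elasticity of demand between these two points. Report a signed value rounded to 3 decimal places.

-1.988

%ΔQ = (6942 − 5330) / [(5330 + 6942)/2] = 1612/6136 = 0.262711…
%ΔP = (31.1 − 35.5) / [(35.5 + 31.1)/2] = -4.4/33.3 = -0.132132…
Arc Ed = %ΔQ / %ΔP = (1612/6136) / (-4.4/33.3) = -1.98825…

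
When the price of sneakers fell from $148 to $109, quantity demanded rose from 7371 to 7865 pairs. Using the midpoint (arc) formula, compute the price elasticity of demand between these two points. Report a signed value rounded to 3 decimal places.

%ΔQ = (7865 − 7371) / [(7371 + 7865)/2] = 494/7618 = 0.064846…
%ΔP = (109 − 148) / [(148 + 109)/2] = -39/128.5 = -0.303501…
Arc Ed = %ΔQ / %ΔP = (494/7618) / (-39/128.5) = -0.21366…

-0.214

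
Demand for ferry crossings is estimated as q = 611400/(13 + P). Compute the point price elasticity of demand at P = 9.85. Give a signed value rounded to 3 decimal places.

-0.431

dq/dP = −611400/(13 + P)² = -1170.99. At P = 9.85, q = 26757.1.
Ed = (dq/dP)·(P/q) = (-1170.99) × (9.85/26757.1) = -0.43107…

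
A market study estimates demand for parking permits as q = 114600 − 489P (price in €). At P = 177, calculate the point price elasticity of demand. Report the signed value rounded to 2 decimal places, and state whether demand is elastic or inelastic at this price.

dq/dP = −489. At P = 177, q = 114600 − 489(177) = 28047.
Ed = (dq/dP)·(P/q) = −489 × (177/28047) = -3.0859…
|Ed| = 3.09 > 1, so demand is elastic.

-3.09; elastic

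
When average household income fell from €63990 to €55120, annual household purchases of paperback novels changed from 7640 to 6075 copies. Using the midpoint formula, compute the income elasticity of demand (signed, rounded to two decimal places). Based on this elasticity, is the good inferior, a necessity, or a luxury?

%ΔQ = (6075 − 7640)/[( 7640 + 6075)/2] = -1565/6857.5 = -0.228217…
%ΔIncome = (55120 − 63990)/[( 63990 + 55120)/2] = -8870/59555 = -0.148937…
E_income = (-1565/6857.5) / (-8870/59555) = 1.5322…
E_income > 1 ⇒ normal good, luxury.

1.53; luxury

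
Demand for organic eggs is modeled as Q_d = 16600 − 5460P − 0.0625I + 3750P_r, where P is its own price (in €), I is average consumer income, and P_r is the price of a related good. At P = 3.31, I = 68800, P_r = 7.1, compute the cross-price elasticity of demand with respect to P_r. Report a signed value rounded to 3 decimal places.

1.277

At the given values, Q_d = 16600 − 5460(3.31) − 0.0625(68800) + 3750(7.1) = 20852.4.
∂Q_d/∂P_r = 3750.
E = (3750) × (7.1/20852.4) = 1.27683…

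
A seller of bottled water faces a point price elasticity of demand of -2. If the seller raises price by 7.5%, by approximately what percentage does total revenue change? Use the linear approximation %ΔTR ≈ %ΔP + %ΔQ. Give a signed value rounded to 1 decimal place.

-7.5%

%ΔQ ≈ Ed × %ΔP = (-2) × (+7.5%) = -15.0000%
%ΔTR ≈ %ΔP + %ΔQ = (+7.5%) + (-15.0000%) = -7.5000%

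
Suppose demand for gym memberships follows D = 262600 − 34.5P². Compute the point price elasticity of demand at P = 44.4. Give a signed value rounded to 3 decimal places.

dD/dP = −2·34.5·P = -3063.6. At P = 44.4, D = 194588.08.
Ed = (dD/dP)·(P/D) = (-3063.6) × (44.4/194588.08) = -0.69903…

-0.699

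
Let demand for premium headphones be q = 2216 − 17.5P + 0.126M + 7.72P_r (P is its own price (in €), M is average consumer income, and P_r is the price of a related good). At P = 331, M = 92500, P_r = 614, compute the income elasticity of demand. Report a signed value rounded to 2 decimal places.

0.91

At the given values, q = 2216 − 17.5(331) + 0.126(92500) + 7.72(614) = 12818.58.
∂q/∂M = 0.126.
E = (0.126) × (92500/12818.58) = 0.9092…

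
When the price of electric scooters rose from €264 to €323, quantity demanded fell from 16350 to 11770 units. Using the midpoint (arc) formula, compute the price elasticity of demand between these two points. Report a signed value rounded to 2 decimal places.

-1.62

%ΔQ = (11770 − 16350) / [(16350 + 11770)/2] = -4580/14060 = -0.325746…
%ΔP = (323 − 264) / [(264 + 323)/2] = 59/293.5 = 0.201022…
Arc Ed = %ΔQ / %ΔP = (-4580/14060) / (59/293.5) = -1.6204…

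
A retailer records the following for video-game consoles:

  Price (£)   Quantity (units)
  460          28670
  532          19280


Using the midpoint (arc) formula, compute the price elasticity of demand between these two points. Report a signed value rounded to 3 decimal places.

-2.698

%ΔQ = (19280 − 28670) / [(28670 + 19280)/2] = -9390/23975 = -0.391657…
%ΔP = (532 − 460) / [(460 + 532)/2] = 72/496 = 0.145161…
Arc Ed = %ΔQ / %ΔP = (-9390/23975) / (72/496) = -2.69808…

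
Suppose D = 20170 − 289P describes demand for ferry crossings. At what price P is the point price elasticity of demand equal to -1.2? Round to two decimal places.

38.07

Ed = −289P/(20170 − 289P). Set this equal to -1.2:
289P = 1.2·(20170 − 289P) ⇒ 289P(1 + 1.2) = 1.2·20170
P = 1.2·20170 / (289·2.2) = 38.0685…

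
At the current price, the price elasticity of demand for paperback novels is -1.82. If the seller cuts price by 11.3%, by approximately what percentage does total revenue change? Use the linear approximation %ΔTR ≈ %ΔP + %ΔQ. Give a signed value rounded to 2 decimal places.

%ΔQ ≈ Ed × %ΔP = (-1.82) × (-11.3%) = +20.5660%
%ΔTR ≈ %ΔP + %ΔQ = (-11.3%) + (+20.5660%) = +9.2660%

+9.27%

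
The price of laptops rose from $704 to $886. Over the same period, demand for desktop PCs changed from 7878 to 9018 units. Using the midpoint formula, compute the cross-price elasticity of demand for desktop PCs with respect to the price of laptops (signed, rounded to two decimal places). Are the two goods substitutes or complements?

%ΔQ_{desktop PCs} = (9018 − 7878)/avg = 1140/8448 = 0.134943…
%ΔP_{laptops} = (886 − 704)/avg = 182/795 = 0.228930…
E_cross = (1140/8448) / (182/795) = 0.5894…
E_cross > 0 ⇒ the goods are substitutes.

0.59; substitutes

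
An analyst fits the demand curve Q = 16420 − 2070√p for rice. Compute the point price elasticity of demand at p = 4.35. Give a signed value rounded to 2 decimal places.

-0.18

dQ/dp = −2070/(2√p) = -496.245. At p = 4.35, Q = 12102.7.
Ed = (dQ/dp)·(p/Q) = (-496.245) × (4.35/12102.7) = -0.1783…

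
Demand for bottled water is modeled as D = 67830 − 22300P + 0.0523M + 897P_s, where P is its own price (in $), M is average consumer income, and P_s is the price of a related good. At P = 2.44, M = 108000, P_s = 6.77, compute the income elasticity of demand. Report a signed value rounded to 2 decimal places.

At the given values, D = 67830 − 22300(2.44) + 0.0523(108000) + 897(6.77) = 25139.09.
∂D/∂M = 0.0523.
E = (0.0523) × (108000/25139.09) = 0.2246…

0.22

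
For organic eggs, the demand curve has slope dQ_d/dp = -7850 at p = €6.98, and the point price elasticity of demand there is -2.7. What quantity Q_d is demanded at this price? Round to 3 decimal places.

Ed = (dQ_d/dp)·(p/Q_d) ⇒ Q_d = (dQ_d/dp)·p/Ed = (-7850)·6.98/(-2.7) = 20293.70370…

20293.704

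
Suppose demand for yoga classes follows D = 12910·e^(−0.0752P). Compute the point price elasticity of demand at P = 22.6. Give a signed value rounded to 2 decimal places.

dD/dP = −0.0752·D = -177.44. At P = 22.6, D = 2359.58.
Ed = (dD/dP)·(P/D) = (-177.44) × (22.6/2359.58) = -1.6995…

-1.70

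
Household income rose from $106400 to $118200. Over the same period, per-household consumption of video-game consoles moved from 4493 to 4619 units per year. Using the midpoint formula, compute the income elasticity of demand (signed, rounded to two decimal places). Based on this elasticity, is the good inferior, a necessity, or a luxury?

0.26; necessity

%ΔQ = (4619 − 4493)/[( 4493 + 4619)/2] = 126/4556 = 0.027655…
%ΔIncome = (118200 − 106400)/[( 106400 + 118200)/2] = 11800/112300 = 0.105075…
E_income = (126/4556) / (11800/112300) = 0.2631…
0 < E_income < 1 ⇒ normal good, necessity.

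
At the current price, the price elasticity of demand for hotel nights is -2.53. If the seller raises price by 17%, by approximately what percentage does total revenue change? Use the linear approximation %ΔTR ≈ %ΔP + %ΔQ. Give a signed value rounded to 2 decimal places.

-26.01%

%ΔQ ≈ Ed × %ΔP = (-2.53) × (+17%) = -43.0100%
%ΔTR ≈ %ΔP + %ΔQ = (+17%) + (-43.0100%) = -26.0100%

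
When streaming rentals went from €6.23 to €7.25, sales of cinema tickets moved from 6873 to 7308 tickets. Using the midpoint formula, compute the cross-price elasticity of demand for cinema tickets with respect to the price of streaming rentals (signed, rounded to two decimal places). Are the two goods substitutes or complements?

0.41; substitutes

%ΔQ_{cinema tickets} = (7308 − 6873)/avg = 435/7090.5 = 0.061349…
%ΔP_{streaming rentals} = (7.25 − 6.23)/avg = 1.02/6.74 = 0.151335…
E_cross = (435/7090.5) / (1.02/6.74) = 0.4053…
E_cross > 0 ⇒ the goods are substitutes.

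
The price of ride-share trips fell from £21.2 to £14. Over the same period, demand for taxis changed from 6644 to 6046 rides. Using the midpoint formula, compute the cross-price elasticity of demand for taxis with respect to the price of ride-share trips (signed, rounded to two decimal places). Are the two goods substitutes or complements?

%ΔQ_{taxis} = (6046 − 6644)/avg = -598/6345 = -0.094247…
%ΔP_{ride-share trips} = (14 − 21.2)/avg = -7.2/17.6 = -0.409090…
E_cross = (-598/6345) / (-7.2/17.6) = 0.2303…
E_cross > 0 ⇒ the goods are substitutes.

0.23; substitutes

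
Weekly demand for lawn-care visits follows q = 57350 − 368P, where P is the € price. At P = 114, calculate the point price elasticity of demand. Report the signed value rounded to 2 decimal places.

-2.72

dq/dP = −368. At P = 114, q = 57350 − 368(114) = 15398.
Ed = (dq/dP)·(P/q) = −368 × (114/15398) = -2.7245…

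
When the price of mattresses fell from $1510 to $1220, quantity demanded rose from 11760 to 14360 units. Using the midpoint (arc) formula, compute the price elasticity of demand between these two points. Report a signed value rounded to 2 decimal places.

%ΔQ = (14360 − 11760) / [(11760 + 14360)/2] = 2600/13060 = 0.199081…
%ΔP = (1220 − 1510) / [(1510 + 1220)/2] = -290/1365 = -0.212454…
Arc Ed = %ΔQ / %ΔP = (2600/13060) / (-290/1365) = -0.9370…

-0.94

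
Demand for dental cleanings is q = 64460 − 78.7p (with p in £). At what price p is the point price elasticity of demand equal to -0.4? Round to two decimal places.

234.02

Ed = −78.7p/(64460 − 78.7p). Set this equal to -0.4:
78.7p = 0.4·(64460 − 78.7p) ⇒ 78.7p(1 + 0.4) = 0.4·64460
p = 0.4·64460 / (78.7·1.4) = 234.0170…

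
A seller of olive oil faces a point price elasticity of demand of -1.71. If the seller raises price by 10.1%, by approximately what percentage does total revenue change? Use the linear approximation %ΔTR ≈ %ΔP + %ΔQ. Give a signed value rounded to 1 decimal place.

-7.2%

%ΔQ ≈ Ed × %ΔP = (-1.71) × (+10.1%) = -17.2710%
%ΔTR ≈ %ΔP + %ΔQ = (+10.1%) + (-17.2710%) = -7.1710%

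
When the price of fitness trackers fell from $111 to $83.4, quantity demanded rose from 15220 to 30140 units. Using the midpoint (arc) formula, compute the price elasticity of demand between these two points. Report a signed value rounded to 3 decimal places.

%ΔQ = (30140 − 15220) / [(15220 + 30140)/2] = 14920/22680 = 0.657848…
%ΔP = (83.4 − 111) / [(111 + 83.4)/2] = -27.6/97.2 = -0.283950…
Arc Ed = %ΔQ / %ΔP = (14920/22680) / (-27.6/97.2) = -2.31677…

-2.317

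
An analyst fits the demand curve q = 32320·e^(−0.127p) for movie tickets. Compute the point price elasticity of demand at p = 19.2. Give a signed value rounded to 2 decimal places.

dq/dp = −0.127·q = -358.337. At p = 19.2, q = 2821.55.
Ed = (dq/dp)·(p/q) = (-358.337) × (19.2/2821.55) = -2.4384

-2.44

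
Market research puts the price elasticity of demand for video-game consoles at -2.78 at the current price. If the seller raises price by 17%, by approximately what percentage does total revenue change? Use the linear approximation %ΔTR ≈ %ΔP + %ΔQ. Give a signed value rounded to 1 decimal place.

%ΔQ ≈ Ed × %ΔP = (-2.78) × (+17%) = -47.2600%
%ΔTR ≈ %ΔP + %ΔQ = (+17%) + (-47.2600%) = -30.2600%

-30.3%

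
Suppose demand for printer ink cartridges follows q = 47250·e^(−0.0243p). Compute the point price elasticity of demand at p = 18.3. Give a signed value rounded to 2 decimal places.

dq/dp = −0.0243·q = -736.007. At p = 18.3, q = 30288.3.
Ed = (dq/dp)·(p/q) = (-736.007) × (18.3/30288.3) = -0.4446…

-0.44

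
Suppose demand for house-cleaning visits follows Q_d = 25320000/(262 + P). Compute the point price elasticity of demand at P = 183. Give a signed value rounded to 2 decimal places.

-0.41

dQ_d/dP = −25320000/(262 + P)² = -127.863. At P = 183, Q_d = 56898.9.
Ed = (dQ_d/dP)·(P/Q_d) = (-127.863) × (183/56898.9) = -0.4112…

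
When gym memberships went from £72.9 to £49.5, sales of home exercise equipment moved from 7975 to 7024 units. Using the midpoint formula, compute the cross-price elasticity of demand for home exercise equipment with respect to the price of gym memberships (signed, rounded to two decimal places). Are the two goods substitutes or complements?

%ΔQ_{home exercise equipment} = (7024 − 7975)/avg = -951/7499.5 = -0.126808…
%ΔP_{gym memberships} = (49.5 − 72.9)/avg = -23.4/61.2 = -0.382352…
E_cross = (-951/7499.5) / (-23.4/61.2) = 0.3316…
E_cross > 0 ⇒ the goods are substitutes.

0.33; substitutes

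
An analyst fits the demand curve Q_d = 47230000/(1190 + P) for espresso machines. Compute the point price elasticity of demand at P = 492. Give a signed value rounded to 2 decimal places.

dQ_d/dP = −47230000/(1190 + P)² = -16.6942. At P = 492, Q_d = 28079.7.
Ed = (dQ_d/dP)·(P/Q_d) = (-16.6942) × (492/28079.7) = -0.2925…

-0.29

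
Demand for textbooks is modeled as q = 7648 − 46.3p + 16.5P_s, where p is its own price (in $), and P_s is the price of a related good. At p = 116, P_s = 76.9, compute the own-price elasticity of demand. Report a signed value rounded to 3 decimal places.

At the given values, q = 7648 − 46.3(116) + 16.5(76.9) = 3546.05.
∂q/∂p = −46.3.
E = (-46.3) × (116/3546.05) = -1.51458…

-1.515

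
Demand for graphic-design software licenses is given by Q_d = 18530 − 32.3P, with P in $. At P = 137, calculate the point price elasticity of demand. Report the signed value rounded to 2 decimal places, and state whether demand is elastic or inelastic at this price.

-0.31; inelastic

dQ_d/dP = −32.3. At P = 137, Q_d = 18530 − 32.3(137) = 14104.9.
Ed = (dQ_d/dP)·(P/Q_d) = −32.3 × (137/14104.9) = -0.3137…
|Ed| = 0.31 < 1, so demand is inelastic.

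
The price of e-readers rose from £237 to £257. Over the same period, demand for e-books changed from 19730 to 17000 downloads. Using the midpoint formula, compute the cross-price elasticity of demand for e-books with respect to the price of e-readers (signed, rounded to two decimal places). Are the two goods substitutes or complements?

-1.84; complements

%ΔQ_{e-books} = (17000 − 19730)/avg = -2730/18365 = -0.148652…
%ΔP_{e-readers} = (257 − 237)/avg = 20/247 = 0.080971…
E_cross = (-2730/18365) / (20/247) = -1.8358…
E_cross < 0 ⇒ the goods are complements.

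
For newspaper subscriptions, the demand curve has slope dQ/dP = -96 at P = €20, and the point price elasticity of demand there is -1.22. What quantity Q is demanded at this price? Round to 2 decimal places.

1573.77

Ed = (dQ/dP)·(P/Q) ⇒ Q = (dQ/dP)·P/Ed = (-96)·20/(-1.22) = 1573.7704…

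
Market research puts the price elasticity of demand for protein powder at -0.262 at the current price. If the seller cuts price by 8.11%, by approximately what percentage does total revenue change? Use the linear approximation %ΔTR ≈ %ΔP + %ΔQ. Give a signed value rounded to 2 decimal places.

%ΔQ ≈ Ed × %ΔP = (-0.262) × (-8.11%) = +2.1248%
%ΔTR ≈ %ΔP + %ΔQ = (-8.11%) + (+2.1248%) = -5.9852%

-5.99%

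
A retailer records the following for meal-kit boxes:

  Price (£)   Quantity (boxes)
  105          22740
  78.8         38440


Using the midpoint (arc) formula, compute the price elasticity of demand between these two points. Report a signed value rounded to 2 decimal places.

-1.80

%ΔQ = (38440 − 22740) / [(22740 + 38440)/2] = 15700/30590 = 0.513239…
%ΔP = (78.8 − 105) / [(105 + 78.8)/2] = -26.2/91.9 = -0.285092…
Arc Ed = %ΔQ / %ΔP = (15700/30590) / (-26.2/91.9) = -1.8002…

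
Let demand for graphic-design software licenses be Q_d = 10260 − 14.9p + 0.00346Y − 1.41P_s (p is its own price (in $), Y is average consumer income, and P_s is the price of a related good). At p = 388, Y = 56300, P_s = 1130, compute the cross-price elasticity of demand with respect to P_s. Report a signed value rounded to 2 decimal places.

-0.52

At the given values, Q_d = 10260 − 14.9(388) + 0.00346(56300) − 1.41(1130) = 3080.298.
∂Q_d/∂P_s = -1.41.
E = (-1.41) × (1130/3080.298) = -0.5172…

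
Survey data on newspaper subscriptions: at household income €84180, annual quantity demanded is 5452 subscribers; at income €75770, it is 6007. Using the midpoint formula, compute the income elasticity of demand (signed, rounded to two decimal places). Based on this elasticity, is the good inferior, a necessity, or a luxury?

%ΔQ = (6007 − 5452)/[( 5452 + 6007)/2] = 555/5729.5 = 0.096867…
%ΔIncome = (75770 − 84180)/[( 84180 + 75770)/2] = -8410/79975 = -0.105157…
E_income = (555/5729.5) / (-8410/79975) = -0.9211…
E_income < 0 ⇒ inferior good.

-0.92; inferior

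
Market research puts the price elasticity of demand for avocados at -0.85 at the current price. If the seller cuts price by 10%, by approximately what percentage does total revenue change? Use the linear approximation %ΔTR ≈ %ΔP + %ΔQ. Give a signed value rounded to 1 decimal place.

%ΔQ ≈ Ed × %ΔP = (-0.85) × (-10%) = +8.5000%
%ΔTR ≈ %ΔP + %ΔQ = (-10%) + (+8.5000%) = -1.5000%

-1.5%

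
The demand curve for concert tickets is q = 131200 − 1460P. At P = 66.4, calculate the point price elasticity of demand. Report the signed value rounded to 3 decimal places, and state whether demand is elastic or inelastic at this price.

dq/dP = −1460. At P = 66.4, q = 131200 − 1460(66.4) = 34256.
Ed = (dq/dP)·(P/q) = −1460 × (66.4/34256) = -2.82998…
|Ed| = 2.830 > 1, so demand is elastic.

-2.830; elastic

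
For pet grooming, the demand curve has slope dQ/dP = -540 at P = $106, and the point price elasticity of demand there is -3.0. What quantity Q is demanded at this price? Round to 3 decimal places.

19080.000

Ed = (dQ/dP)·(P/Q) ⇒ Q = (dQ/dP)·P/Ed = (-540)·106/(-3.0) = 19080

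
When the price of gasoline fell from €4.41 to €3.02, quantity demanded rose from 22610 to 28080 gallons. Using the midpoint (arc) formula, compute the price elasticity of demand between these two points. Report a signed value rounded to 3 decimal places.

-0.577

%ΔQ = (28080 − 22610) / [(22610 + 28080)/2] = 5470/25345 = 0.215821…
%ΔP = (3.02 − 4.41) / [(4.41 + 3.02)/2] = -1.39/3.715 = -0.374158…
Arc Ed = %ΔQ / %ΔP = (5470/25345) / (-1.39/3.715) = -0.57681…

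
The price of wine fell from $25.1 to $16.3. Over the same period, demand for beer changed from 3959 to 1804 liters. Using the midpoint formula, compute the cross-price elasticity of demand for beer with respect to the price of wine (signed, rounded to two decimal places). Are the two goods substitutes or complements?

1.76; substitutes

%ΔQ_{beer} = (1804 − 3959)/avg = -2155/2881.5 = -0.747874…
%ΔP_{wine} = (16.3 − 25.1)/avg = -8.8/20.7 = -0.425120…
E_cross = (-2155/2881.5) / (-8.8/20.7) = 1.7592…
E_cross > 0 ⇒ the goods are substitutes.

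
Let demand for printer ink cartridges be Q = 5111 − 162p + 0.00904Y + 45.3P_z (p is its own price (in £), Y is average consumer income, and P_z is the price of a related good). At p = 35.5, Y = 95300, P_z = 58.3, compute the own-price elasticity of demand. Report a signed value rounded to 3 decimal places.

At the given values, Q = 5111 − 162(35.5) + 0.00904(95300) + 45.3(58.3) = 2862.502.
∂Q/∂p = −162.
E = (-162) × (35.5/2862.502) = -2.00908…

-2.009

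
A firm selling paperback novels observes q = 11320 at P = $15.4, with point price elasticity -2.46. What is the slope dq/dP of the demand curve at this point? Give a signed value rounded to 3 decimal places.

Ed = (dq/dP)·(P/q) ⇒ dq/dP = Ed·q/P = (-2.46)·11320/15.4 = -1808.25974…

-1808.260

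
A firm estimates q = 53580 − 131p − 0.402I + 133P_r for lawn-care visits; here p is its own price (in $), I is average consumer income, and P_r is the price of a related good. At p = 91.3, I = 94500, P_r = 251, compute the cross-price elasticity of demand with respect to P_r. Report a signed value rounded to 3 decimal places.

0.902

At the given values, q = 53580 − 131(91.3) − 0.402(94500) + 133(251) = 37013.7.
∂q/∂P_r = 133.
E = (133) × (251/37013.7) = 0.90190…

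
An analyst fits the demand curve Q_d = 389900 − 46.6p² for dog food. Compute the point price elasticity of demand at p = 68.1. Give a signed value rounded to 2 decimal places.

dQ_d/dp = −2·46.6·p = -6346.92. At p = 68.1, Q_d = 173787.374.
Ed = (dQ_d/dp)·(p/Q_d) = (-6346.92) × (68.1/173787.374) = -2.4870…

-2.49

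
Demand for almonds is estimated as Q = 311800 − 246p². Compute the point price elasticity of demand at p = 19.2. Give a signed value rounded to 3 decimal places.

-0.820

dQ/dp = −2·246·p = -9446.4. At p = 19.2, Q = 221114.56.
Ed = (dQ/dp)·(p/Q) = (-9446.4) × (19.2/221114.56) = -0.82025…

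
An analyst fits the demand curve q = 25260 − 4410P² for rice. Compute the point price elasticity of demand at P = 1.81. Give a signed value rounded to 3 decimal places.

dq/dP = −2·4410·P = -15964.2. At P = 1.81, q = 10812.399.
Ed = (dq/dP)·(P/q) = (-15964.2) × (1.81/10812.399) = -2.67241…

-2.672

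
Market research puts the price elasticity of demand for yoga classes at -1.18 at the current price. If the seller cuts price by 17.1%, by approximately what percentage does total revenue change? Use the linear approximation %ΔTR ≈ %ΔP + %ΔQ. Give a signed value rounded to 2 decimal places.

%ΔQ ≈ Ed × %ΔP = (-1.18) × (-17.1%) = +20.1780%
%ΔTR ≈ %ΔP + %ΔQ = (-17.1%) + (+20.1780%) = +3.0780%

+3.08%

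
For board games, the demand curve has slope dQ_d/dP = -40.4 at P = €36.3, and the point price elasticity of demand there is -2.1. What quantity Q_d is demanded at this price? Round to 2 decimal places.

Ed = (dQ_d/dP)·(P/Q_d) ⇒ Q_d = (dQ_d/dP)·P/Ed = (-40.4)·36.3/(-2.1) = 698.3428…

698.34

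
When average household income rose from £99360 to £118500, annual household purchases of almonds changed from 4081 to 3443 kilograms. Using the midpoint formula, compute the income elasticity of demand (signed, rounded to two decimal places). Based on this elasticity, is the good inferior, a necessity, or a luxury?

-0.97; inferior

%ΔQ = (3443 − 4081)/[( 4081 + 3443)/2] = -638/3762 = -0.169590…
%ΔIncome = (118500 − 99360)/[( 99360 + 118500)/2] = 19140/108930 = 0.175709…
E_income = (-638/3762) / (19140/108930) = -0.9651…
E_income < 0 ⇒ inferior good.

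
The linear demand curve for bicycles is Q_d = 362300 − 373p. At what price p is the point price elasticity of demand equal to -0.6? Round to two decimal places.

Ed = −373p/(362300 − 373p). Set this equal to -0.6:
373p = 0.6·(362300 − 373p) ⇒ 373p(1 + 0.6) = 0.6·362300
p = 0.6·362300 / (373·1.6) = 364.2426…

364.24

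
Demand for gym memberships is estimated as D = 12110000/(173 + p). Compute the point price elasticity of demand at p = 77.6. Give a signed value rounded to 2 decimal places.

-0.31

dD/dp = −12110000/(173 + p)² = -192.833. At p = 77.6, D = 48324.
Ed = (dD/dp)·(p/D) = (-192.833) × (77.6/48324) = -0.3096…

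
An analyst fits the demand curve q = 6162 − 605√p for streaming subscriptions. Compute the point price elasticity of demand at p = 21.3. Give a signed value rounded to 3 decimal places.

dq/dp = −605/(2√p) = -65.5444. At p = 21.3, q = 3369.81.
Ed = (dq/dp)·(p/q) = (-65.5444) × (21.3/3369.81) = -0.41429…

-0.414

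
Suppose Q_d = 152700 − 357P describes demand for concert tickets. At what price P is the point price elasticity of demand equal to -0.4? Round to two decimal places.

122.21

Ed = −357P/(152700 − 357P). Set this equal to -0.4:
357P = 0.4·(152700 − 357P) ⇒ 357P(1 + 0.4) = 0.4·152700
P = 0.4·152700 / (357·1.4) = 122.2088…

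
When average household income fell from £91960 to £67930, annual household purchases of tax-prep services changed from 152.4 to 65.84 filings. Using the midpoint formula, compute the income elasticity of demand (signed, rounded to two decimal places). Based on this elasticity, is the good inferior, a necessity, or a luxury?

2.64; luxury

%ΔQ = (65.84 − 152.4)/[( 152.4 + 65.84)/2] = -86.56/109.12 = -0.793255…
%ΔIncome = (67930 − 91960)/[( 91960 + 67930)/2] = -24030/79945 = -0.300581…
E_income = (-86.56/109.12) / (-24030/79945) = 2.6390…
E_income > 1 ⇒ normal good, luxury.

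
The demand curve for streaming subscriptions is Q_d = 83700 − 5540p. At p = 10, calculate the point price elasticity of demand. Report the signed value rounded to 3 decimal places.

dQ_d/dp = −5540. At p = 10, Q_d = 83700 − 5540(10) = 28300.
Ed = (dQ_d/dp)·(p/Q_d) = −5540 × (10/28300) = -1.95759…

-1.958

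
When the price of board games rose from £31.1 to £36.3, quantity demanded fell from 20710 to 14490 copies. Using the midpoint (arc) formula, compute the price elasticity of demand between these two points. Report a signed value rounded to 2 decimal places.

-2.29

%ΔQ = (14490 − 20710) / [(20710 + 14490)/2] = -6220/17600 = -0.353409…
%ΔP = (36.3 − 31.1) / [(31.1 + 36.3)/2] = 5.2/33.7 = 0.154302…
Arc Ed = %ΔQ / %ΔP = (-6220/17600) / (5.2/33.7) = -2.2903…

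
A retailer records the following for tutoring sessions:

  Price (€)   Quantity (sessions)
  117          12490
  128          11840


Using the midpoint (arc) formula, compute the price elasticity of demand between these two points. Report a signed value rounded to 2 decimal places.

%ΔQ = (11840 − 12490) / [(12490 + 11840)/2] = -650/12165 = -0.053431…
%ΔP = (128 − 117) / [(117 + 128)/2] = 11/122.5 = 0.089795…
Arc Ed = %ΔQ / %ΔP = (-650/12165) / (11/122.5) = -0.5950…

-0.60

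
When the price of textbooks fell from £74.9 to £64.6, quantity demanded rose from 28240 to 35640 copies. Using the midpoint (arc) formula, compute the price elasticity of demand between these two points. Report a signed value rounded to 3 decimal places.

-1.569

%ΔQ = (35640 − 28240) / [(28240 + 35640)/2] = 7400/31940 = 0.231684…
%ΔP = (64.6 − 74.9) / [(74.9 + 64.6)/2] = -10.3/69.75 = -0.147670…
Arc Ed = %ΔQ / %ΔP = (7400/31940) / (-10.3/69.75) = -1.56893…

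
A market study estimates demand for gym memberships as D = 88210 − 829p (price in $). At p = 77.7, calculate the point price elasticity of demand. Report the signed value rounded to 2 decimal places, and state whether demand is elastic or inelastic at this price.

dD/dp = −829. At p = 77.7, D = 88210 − 829(77.7) = 23796.7.
Ed = (dD/dp)·(p/D) = −829 × (77.7/23796.7) = -2.7068…
|Ed| = 2.71 > 1, so demand is elastic.

-2.71; elastic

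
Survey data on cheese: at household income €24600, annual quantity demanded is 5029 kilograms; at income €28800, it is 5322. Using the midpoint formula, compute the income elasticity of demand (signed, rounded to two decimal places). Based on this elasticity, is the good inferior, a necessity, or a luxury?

0.36; necessity

%ΔQ = (5322 − 5029)/[( 5029 + 5322)/2] = 293/5175.5 = 0.056612…
%ΔIncome = (28800 − 24600)/[( 24600 + 28800)/2] = 4200/26700 = 0.157303…
E_income = (293/5175.5) / (4200/26700) = 0.3598…
0 < E_income < 1 ⇒ normal good, necessity.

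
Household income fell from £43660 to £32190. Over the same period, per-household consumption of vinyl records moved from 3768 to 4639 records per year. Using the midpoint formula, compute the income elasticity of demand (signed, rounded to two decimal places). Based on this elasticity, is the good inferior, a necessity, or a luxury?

%ΔQ = (4639 − 3768)/[( 3768 + 4639)/2] = 871/4203.5 = 0.207208…
%ΔIncome = (32190 − 43660)/[( 43660 + 32190)/2] = -11470/37925 = -0.302439…
E_income = (871/4203.5) / (-11470/37925) = -0.6851…
E_income < 0 ⇒ inferior good.

-0.69; inferior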